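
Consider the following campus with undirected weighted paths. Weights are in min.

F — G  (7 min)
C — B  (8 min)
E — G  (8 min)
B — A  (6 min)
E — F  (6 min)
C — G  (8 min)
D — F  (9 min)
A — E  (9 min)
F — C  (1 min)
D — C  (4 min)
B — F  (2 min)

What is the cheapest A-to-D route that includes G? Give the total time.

27 min

Best A to G: A–B–F–G costing 15
Best G to D: G–C–D costing 12
Total via G: 15 + 12 = 27 min.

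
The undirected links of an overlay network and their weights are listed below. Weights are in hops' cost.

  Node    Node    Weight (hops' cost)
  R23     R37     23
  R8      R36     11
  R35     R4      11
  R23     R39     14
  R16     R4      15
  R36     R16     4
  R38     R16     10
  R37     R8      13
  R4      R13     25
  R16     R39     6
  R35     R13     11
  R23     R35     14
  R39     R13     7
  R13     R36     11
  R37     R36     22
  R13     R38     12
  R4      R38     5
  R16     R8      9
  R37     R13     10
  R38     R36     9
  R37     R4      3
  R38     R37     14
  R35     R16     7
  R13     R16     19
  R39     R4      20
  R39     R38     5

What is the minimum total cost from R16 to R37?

Shortest distances from R16:
R16: 0
R36: 4  (via R16)
R39: 6  (via R16)
R35: 7  (via R16)
R8: 9  (via R16)
R38: 10  (via R16)
R13: 13  (via R39)
R4: 15  (via R16)
R37: 18  (via R4)
Shortest route: R16–R4–R37 = 18 hops' cost.

18 hops' cost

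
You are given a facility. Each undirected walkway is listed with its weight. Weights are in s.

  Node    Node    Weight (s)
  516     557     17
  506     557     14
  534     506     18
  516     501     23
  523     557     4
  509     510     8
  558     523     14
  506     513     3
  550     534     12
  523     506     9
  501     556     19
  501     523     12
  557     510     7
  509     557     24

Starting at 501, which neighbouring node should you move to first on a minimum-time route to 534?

Compare a few routes:
501 → 523 → 557 → 506 → 534: 12+4+14+18 = 48
501 → 516 → 557 → 523 → 506 → 534: 23+17+4+9+18 = 71
501 → 516 → 557 → 506 → 534: 23+17+14+18 = 72
501 → 523 → 506 → 534: 12+9+18 = 39
The minimum is 39 s via 501 → 523 → 506 → 534.
So from 501 the first move is to 523.

523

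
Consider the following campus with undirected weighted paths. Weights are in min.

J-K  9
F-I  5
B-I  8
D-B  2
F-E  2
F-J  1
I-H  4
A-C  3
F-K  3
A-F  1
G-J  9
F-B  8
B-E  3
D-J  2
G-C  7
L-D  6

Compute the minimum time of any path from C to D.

7 min

Running Dijkstra from C:
C: 0
A: 3  (via C)
F: 4  (via A)
J: 5  (via F)
E: 6  (via F)
D: 7  (via J)
Shortest route: C–A–F–J–D = 7 min.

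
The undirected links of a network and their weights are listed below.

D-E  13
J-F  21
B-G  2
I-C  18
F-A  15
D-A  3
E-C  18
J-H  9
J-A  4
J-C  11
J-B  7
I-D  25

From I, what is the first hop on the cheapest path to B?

C

Enumerating some paths:
I–D–A–J–B: 25+3+4+7 = 39
I–C–J–B: 18+11+7 = 36
Cheapest is I–C–J–B at 36.
So from I the first move is to C.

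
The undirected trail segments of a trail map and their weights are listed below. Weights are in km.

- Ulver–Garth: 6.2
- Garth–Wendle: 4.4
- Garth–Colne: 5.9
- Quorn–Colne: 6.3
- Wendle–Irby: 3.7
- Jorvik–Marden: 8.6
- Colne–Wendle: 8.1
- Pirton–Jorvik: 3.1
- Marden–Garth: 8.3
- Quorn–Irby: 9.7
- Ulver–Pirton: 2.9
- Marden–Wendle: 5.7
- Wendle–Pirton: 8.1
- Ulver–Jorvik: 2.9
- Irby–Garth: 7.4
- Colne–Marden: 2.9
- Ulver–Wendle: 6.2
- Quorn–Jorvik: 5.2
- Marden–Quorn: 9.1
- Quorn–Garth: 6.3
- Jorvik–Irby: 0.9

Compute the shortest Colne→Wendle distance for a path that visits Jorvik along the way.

16.1 km

Best Colne to Jorvik: Colne → Marden → Jorvik costing 11.5
Shortest Jorvik→Wendle: Jorvik → Irby → Wendle = 4.6
Total via Jorvik: 11.5 + 4.6 = 16.1 km.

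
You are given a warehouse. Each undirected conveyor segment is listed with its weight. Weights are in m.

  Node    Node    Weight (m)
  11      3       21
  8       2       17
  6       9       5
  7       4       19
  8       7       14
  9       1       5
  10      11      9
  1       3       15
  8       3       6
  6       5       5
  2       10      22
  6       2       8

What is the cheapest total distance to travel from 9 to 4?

59 m

Shortest distances from 9:
9: 0
1: 5  (via 9)
6: 5  (via 9)
5: 10  (via 6)
2: 13  (via 6)
3: 20  (via 1)
8: 26  (via 3)
10: 35  (via 2)
7: 40  (via 8)
11: 41  (via 3)
4: 59  (via 7)
Shortest route: 9–1–3–8–7–4 = 59 m.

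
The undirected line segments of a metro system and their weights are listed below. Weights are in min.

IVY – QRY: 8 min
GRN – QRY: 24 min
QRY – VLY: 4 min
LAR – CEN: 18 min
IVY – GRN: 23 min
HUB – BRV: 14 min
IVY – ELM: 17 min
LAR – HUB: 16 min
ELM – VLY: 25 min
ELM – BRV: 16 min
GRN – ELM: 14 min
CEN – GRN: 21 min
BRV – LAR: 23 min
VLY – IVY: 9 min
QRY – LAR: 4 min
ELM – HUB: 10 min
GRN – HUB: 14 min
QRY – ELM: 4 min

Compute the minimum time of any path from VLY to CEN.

Settle nodes by increasing distance from VLY:
VLY: 0
QRY: 4  (via VLY)
LAR: 8  (via QRY)
ELM: 8  (via QRY)
IVY: 9  (via VLY)
HUB: 18  (via ELM)
GRN: 22  (via ELM)
BRV: 24  (via ELM)
CEN: 26  (via LAR)
Shortest route: VLY → QRY → LAR → CEN = 26 min.

26 min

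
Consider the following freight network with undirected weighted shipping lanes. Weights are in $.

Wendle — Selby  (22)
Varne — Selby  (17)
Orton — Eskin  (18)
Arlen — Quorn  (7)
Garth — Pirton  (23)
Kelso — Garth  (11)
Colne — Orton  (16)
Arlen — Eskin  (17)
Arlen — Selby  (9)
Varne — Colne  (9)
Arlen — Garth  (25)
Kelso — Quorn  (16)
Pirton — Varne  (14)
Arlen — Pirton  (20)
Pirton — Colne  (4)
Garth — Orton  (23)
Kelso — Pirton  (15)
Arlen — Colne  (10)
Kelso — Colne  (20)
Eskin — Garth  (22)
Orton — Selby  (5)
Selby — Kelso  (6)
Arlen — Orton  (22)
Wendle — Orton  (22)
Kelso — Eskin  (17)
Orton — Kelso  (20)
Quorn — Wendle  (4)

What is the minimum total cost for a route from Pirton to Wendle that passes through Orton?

$42

Shortest Pirton→Orton: Pirton → Colne → Orton = 20
Shortest Orton→Wendle: Orton → Wendle = 22
Total via Orton: 20 + 22 = $42.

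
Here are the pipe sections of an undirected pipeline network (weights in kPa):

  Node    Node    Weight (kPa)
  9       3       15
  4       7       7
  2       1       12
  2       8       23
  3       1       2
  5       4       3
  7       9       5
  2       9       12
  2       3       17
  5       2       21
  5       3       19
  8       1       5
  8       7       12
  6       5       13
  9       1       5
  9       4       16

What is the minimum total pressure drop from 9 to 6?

28 kPa

Enumerating some paths:
9 - 1 - 3 - 5 - 6: 5+2+19+13 = 39
9 - 4 - 5 - 6: 16+3+13 = 32
9 - 7 - 4 - 5 - 6: 5+7+3+13 = 28
The minimum is 28 kPa via 9 - 7 - 4 - 5 - 6.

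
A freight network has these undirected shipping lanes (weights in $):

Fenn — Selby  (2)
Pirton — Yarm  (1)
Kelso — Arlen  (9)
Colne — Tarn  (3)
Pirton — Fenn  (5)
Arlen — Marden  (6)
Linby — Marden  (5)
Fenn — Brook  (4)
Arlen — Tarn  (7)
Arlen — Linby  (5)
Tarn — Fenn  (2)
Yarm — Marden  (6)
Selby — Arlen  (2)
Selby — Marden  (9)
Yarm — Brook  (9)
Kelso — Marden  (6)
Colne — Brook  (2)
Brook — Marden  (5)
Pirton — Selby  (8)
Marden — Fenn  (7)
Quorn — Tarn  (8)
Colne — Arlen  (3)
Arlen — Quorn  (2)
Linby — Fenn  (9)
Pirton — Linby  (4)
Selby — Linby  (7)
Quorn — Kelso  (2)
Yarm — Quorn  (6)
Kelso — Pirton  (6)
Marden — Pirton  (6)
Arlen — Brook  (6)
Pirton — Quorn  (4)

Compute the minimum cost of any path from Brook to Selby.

Enumerating some paths:
Brook–Fenn–Selby: 4+2 = 6
Brook–Arlen–Selby: 6+2 = 8
Brook–Colne–Arlen–Selby: 2+3+2 = 7
Cheapest is Brook–Fenn–Selby at $6.

$6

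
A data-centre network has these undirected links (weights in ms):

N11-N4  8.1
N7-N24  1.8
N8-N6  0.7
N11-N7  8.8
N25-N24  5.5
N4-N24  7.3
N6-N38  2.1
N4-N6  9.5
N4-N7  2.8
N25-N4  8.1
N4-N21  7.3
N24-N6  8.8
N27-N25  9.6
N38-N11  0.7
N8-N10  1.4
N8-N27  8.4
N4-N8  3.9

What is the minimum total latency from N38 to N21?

14 ms

Candidate routes:
N38 - N6 - N8 - N4 - N21: 2.1+0.7+3.9+7.3 = 14
N38 - N6 - N4 - N21: 2.1+9.5+7.3 = 18.9
N38 - N11 - N4 - N21: 0.7+8.1+7.3 = 16.1
N38 - N11 - N7 - N4 - N21: 0.7+8.8+2.8+7.3 = 19.6
Cheapest is N38 - N6 - N8 - N4 - N21 at 14 ms.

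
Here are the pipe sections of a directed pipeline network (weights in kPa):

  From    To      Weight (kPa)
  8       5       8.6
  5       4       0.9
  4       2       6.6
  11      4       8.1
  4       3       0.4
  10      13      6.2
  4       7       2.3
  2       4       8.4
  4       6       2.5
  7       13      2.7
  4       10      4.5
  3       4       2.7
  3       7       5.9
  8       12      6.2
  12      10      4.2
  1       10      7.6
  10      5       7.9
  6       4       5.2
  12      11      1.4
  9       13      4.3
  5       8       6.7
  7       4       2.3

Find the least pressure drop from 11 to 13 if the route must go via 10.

Best 11 to 10: 11 → 4 → 10 costing 12.6
Shortest 10→13: 10 → 13 = 6.2
Total via 10: 12.6 + 6.2 = 18.8 kPa.

18.8 kPa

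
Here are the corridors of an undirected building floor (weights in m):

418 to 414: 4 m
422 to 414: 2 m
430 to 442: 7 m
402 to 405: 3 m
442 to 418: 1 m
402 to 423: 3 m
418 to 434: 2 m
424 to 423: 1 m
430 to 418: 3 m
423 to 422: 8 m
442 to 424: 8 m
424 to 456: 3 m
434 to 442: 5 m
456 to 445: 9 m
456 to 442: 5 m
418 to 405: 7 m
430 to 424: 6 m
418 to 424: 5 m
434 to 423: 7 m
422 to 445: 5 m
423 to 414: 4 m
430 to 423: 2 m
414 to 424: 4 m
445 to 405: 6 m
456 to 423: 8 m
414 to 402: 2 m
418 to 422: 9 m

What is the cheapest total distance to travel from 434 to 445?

13 m

Shortest distances from 434:
434: 0
418: 2  (via 434)
442: 3  (via 418)
430: 5  (via 418)
414: 6  (via 418)
423: 7  (via 434)
424: 7  (via 418)
422: 8  (via 414)
456: 8  (via 442)
402: 8  (via 414)
405: 9  (via 418)
445: 13  (via 422)
Shortest route: 434 → 418 → 414 → 422 → 445 = 13 m.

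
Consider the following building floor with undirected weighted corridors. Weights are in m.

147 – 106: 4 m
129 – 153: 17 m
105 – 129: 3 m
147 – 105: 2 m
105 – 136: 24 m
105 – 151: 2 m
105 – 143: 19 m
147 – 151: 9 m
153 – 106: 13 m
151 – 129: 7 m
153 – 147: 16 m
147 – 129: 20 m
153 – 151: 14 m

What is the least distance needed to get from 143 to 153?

Settle nodes by increasing distance from 143:
143: 0
105: 19  (via 143)
147: 21  (via 105)
151: 21  (via 105)
129: 22  (via 105)
106: 25  (via 147)
153: 35  (via 151)
Shortest route: 143 → 105 → 151 → 153 = 35 m.

35 m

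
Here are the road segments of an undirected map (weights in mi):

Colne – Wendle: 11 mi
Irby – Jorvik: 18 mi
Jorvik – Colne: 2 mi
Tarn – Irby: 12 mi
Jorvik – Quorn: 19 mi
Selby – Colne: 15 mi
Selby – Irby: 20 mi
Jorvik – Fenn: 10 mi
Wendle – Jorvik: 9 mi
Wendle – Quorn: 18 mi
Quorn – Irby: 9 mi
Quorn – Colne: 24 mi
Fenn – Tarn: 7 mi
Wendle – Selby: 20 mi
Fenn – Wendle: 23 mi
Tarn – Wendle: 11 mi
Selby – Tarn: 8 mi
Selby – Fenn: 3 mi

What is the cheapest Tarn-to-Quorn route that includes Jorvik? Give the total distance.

36 mi

Best Tarn to Jorvik: Tarn–Fenn–Jorvik costing 17
Shortest Jorvik→Quorn: Jorvik–Quorn = 19
Total via Jorvik: 17 + 19 = 36 mi.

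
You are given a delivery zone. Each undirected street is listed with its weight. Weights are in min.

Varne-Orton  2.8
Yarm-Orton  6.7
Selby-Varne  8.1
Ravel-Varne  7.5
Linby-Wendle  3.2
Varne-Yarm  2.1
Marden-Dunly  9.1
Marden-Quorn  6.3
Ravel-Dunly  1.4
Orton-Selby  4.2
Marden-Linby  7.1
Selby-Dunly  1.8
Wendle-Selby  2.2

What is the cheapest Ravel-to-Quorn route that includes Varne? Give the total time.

Shortest Ravel→Varne: Ravel–Varne = 7.5
Best Varne to Quorn: Varne–Orton–Selby–Dunly–Marden–Quorn costing 24.2
Total via Varne: 7.5 + 24.2 = 31.7 min.

31.7 min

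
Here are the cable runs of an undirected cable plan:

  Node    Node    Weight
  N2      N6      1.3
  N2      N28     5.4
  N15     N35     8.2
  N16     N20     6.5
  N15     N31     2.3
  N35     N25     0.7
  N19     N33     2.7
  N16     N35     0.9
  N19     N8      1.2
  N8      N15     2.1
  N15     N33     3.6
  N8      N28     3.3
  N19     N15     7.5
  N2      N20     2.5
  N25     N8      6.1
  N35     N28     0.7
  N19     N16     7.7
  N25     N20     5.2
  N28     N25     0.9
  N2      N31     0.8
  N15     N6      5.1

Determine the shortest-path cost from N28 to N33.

7.2

Settle nodes by increasing distance from N28:
N28: 0
N35: 0.7  (via N28)
N25: 0.9  (via N28)
N16: 1.6  (via N35)
N8: 3.3  (via N28)
N19: 4.5  (via N8)
N15: 5.4  (via N8)
N2: 5.4  (via N28)
N20: 6.1  (via N25)
N31: 6.2  (via N2)
N6: 6.7  (via N2)
N33: 7.2  (via N19)
Shortest route: N28 → N8 → N19 → N33 = 7.2.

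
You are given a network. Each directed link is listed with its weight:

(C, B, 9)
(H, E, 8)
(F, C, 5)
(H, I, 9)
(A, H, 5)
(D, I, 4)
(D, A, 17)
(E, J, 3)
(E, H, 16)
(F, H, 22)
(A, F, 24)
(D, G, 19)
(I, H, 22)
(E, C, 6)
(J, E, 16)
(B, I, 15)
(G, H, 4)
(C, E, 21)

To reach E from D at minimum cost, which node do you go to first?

Enumerating some paths:
D → I → H → E: 4+22+8 = 34
D → A → H → E: 17+5+8 = 30
D → A → F → C → E: 17+24+5+21 = 67
D → G → H → E: 19+4+8 = 31
Cheapest is D → A → H → E at 30.
So from D the first move is to A.

A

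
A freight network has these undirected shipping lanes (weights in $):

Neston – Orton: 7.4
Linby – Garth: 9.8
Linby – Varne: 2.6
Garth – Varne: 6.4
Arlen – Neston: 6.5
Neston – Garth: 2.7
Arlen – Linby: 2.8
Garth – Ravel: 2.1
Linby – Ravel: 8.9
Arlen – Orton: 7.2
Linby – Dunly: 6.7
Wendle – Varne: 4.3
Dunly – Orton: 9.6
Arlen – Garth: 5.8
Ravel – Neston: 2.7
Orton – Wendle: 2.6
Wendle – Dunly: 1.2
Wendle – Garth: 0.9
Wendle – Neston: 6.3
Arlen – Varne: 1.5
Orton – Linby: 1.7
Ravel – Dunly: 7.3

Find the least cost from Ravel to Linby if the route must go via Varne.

Best Ravel to Varne: Ravel → Garth → Wendle → Varne costing 7.3
Shortest Varne→Linby: Varne → Linby = 2.6
Total via Varne: 7.3 + 2.6 = $9.9.

$9.9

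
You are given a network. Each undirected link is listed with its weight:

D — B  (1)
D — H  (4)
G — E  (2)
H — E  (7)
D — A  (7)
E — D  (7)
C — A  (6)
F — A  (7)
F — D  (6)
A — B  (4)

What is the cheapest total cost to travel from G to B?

10

Shortest distances from G:
G: 0
E: 2  (via G)
D: 9  (via E)
H: 9  (via E)
B: 10  (via D)
Shortest route: G → E → D → B = 10.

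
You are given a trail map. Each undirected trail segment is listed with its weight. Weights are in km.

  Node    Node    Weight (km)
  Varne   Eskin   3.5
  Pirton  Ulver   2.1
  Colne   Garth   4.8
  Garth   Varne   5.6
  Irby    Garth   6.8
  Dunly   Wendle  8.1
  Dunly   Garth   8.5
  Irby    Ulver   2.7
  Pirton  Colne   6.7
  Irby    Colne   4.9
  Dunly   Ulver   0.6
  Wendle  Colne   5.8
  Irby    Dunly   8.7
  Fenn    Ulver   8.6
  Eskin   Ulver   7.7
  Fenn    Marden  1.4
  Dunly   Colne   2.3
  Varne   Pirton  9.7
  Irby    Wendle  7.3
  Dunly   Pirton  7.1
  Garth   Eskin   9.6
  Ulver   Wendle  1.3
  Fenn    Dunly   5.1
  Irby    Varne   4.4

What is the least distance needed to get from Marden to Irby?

9.8 km

Compare a few routes:
Marden–Fenn–Dunly–Colne–Irby: 1.4+5.1+2.3+4.9 = 13.7
Marden–Fenn–Ulver–Irby: 1.4+8.6+2.7 = 12.7
Marden–Fenn–Dunly–Ulver–Irby: 1.4+5.1+0.6+2.7 = 9.8
Cheapest is Marden–Fenn–Dunly–Ulver–Irby at 9.8 km.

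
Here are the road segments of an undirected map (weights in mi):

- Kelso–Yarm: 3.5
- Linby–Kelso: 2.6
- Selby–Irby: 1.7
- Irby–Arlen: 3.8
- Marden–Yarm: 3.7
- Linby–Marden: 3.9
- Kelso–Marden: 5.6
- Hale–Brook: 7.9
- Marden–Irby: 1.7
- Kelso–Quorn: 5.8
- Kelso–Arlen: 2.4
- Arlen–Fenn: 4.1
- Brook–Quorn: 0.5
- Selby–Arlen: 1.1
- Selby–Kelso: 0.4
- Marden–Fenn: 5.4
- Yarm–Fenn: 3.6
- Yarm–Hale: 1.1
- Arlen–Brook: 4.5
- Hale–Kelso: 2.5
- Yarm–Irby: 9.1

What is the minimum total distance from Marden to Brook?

Shortest distances from Marden:
Marden: 0
Irby: 1.7  (via Marden)
Selby: 3.4  (via Irby)
Yarm: 3.7  (via Marden)
Kelso: 3.8  (via Selby)
Linby: 3.9  (via Marden)
Arlen: 4.5  (via Selby)
Hale: 4.8  (via Yarm)
Fenn: 5.4  (via Marden)
Brook: 9  (via Arlen)
Shortest route: Marden → Irby → Selby → Arlen → Brook = 9 mi.

9 mi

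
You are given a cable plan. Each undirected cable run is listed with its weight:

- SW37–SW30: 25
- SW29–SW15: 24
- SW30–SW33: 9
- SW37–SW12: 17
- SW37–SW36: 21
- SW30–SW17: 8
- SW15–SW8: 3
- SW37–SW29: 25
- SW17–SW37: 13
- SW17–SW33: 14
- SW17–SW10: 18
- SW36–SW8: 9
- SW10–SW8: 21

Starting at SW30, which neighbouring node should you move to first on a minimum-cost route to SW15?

SW17

Candidate routes:
SW30–SW33–SW17–SW10–SW8–SW15: 9+14+18+21+3 = 65
SW30–SW37–SW36–SW8–SW15: 25+21+9+3 = 58
SW30–SW17–SW10–SW8–SW15: 8+18+21+3 = 50
SW30–SW17–SW37–SW36–SW8–SW15: 8+13+21+9+3 = 54
The minimum is 50 via SW30–SW17–SW10–SW8–SW15.
So from SW30 the first move is to SW17.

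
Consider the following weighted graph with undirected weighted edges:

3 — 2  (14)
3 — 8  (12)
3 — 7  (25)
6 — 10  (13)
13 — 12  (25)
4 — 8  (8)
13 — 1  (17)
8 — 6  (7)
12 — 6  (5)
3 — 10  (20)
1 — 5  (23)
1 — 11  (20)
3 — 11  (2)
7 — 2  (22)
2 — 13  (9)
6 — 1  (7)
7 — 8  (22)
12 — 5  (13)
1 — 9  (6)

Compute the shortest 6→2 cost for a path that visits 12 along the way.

Best 6 to 12: 6–12 costing 5
Best 12 to 2: 12–13–2 costing 34
Total via 12: 5 + 34 = 39.

39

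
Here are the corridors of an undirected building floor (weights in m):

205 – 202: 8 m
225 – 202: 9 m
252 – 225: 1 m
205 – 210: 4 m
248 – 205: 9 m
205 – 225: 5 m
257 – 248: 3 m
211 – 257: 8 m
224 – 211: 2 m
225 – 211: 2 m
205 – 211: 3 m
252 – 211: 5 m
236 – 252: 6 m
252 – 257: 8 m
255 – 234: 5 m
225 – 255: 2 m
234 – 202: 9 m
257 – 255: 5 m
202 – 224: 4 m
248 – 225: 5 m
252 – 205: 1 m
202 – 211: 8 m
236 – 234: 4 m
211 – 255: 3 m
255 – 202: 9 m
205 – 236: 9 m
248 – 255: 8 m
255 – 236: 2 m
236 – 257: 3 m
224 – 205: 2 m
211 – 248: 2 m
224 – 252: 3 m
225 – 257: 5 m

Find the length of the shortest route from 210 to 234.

Shortest distances from 210:
210: 0
205: 4  (via 210)
252: 5  (via 205)
225: 6  (via 252)
224: 6  (via 205)
211: 7  (via 205)
255: 8  (via 225)
248: 9  (via 211)
202: 10  (via 224)
236: 10  (via 255)
257: 11  (via 225)
234: 13  (via 255)
Shortest route: 210–205–252–225–255–234 = 13 m.

13 m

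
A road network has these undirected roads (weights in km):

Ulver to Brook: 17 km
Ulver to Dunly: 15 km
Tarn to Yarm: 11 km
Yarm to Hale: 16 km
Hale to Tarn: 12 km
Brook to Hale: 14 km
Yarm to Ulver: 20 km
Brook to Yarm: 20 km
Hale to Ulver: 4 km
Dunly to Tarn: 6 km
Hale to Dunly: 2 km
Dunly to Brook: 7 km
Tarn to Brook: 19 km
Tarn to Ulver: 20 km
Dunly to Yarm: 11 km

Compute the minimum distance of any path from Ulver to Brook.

Running Dijkstra from Ulver:
Ulver: 0
Hale: 4  (via Ulver)
Dunly: 6  (via Hale)
Tarn: 12  (via Dunly)
Brook: 13  (via Dunly)
Shortest route: Ulver → Hale → Dunly → Brook = 13 km.

13 km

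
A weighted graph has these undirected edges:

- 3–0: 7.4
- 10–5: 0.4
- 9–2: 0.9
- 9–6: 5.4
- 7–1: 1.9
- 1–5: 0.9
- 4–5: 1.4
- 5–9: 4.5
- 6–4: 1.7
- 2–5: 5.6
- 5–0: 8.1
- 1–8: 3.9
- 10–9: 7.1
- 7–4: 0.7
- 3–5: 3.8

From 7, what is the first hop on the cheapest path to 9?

Compare a few routes:
7–4–5–2–9: 0.7+1.4+5.6+0.9 = 8.6
7–4–5–9: 0.7+1.4+4.5 = 6.6
7–4–6–9: 0.7+1.7+5.4 = 7.8
7–1–5–9: 1.9+0.9+4.5 = 7.3
The minimum is 6.6 via 7–4–5–9.
So from 7 the first move is to 4.

4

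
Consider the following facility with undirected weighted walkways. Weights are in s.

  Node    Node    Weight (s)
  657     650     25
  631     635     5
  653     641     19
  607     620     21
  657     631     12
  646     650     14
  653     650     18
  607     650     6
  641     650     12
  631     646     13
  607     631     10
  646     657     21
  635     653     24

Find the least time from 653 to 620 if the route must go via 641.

Best 653 to 641: 653 → 641 costing 19
Best 641 to 620: 641 → 650 → 607 → 620 costing 39
Total via 641: 19 + 39 = 58 s.

58 s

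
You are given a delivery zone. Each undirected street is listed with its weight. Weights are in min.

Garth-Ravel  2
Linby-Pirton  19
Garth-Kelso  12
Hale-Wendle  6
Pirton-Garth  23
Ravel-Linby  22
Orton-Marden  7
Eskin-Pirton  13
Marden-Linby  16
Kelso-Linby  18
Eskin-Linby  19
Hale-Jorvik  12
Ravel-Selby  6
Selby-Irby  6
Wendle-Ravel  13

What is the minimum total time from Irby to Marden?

50 min

Enumerating some paths:
Irby → Selby → Ravel → Garth → Kelso → Linby → Marden: 6+6+2+12+18+16 = 60
Irby → Selby → Ravel → Garth → Pirton → Eskin → Linby → Marden: 6+6+2+23+13+19+16 = 85
Irby → Selby → Ravel → Linby → Marden: 6+6+22+16 = 50
Irby → Selby → Ravel → Garth → Pirton → Linby → Marden: 6+6+2+23+19+16 = 72
Cheapest is Irby → Selby → Ravel → Linby → Marden at 50 min.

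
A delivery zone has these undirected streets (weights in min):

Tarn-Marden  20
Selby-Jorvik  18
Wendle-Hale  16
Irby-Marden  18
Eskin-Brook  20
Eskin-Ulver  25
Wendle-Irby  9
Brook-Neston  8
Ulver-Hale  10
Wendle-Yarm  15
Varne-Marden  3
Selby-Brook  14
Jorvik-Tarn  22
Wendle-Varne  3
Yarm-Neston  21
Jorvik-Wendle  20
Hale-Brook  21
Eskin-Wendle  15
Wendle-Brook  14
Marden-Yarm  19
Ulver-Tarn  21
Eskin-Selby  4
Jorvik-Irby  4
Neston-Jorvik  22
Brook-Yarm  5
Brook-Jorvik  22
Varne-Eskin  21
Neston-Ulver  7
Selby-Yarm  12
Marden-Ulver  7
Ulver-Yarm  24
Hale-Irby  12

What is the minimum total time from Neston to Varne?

Settle nodes by increasing distance from Neston:
Neston: 0
Ulver: 7  (via Neston)
Brook: 8  (via Neston)
Yarm: 13  (via Brook)
Marden: 14  (via Ulver)
Hale: 17  (via Ulver)
Varne: 17  (via Marden)
Shortest route: Neston → Ulver → Marden → Varne = 17 min.

17 min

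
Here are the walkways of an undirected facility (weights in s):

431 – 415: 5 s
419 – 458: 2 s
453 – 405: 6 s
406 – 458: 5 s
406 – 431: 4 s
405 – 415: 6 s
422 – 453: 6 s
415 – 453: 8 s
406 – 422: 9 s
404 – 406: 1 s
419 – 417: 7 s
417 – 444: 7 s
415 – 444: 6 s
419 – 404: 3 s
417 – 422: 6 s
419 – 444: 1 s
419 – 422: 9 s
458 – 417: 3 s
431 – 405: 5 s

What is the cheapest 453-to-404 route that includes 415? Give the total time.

Best 453 to 415: 453 → 415 costing 8
Shortest 415→404: 415 → 444 → 419 → 404 = 10
Total via 415: 8 + 10 = 18 s.

18 s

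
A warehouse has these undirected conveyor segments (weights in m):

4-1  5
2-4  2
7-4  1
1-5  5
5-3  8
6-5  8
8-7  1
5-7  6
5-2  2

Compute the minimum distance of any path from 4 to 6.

Candidate routes:
4–7–5–6: 1+6+8 = 15
4–2–5–6: 2+2+8 = 12
The minimum is 12 m via 4–2–5–6.

12 m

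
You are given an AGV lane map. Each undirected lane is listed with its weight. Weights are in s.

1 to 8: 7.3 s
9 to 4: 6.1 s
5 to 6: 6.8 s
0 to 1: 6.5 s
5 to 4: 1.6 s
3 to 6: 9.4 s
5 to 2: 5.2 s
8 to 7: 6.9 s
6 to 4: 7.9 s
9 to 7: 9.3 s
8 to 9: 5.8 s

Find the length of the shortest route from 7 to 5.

17 s

Settle nodes by increasing distance from 7:
7: 0
8: 6.9  (via 7)
9: 9.3  (via 7)
1: 14.2  (via 8)
4: 15.4  (via 9)
5: 17  (via 4)
Shortest route: 7–9–4–5 = 17 s.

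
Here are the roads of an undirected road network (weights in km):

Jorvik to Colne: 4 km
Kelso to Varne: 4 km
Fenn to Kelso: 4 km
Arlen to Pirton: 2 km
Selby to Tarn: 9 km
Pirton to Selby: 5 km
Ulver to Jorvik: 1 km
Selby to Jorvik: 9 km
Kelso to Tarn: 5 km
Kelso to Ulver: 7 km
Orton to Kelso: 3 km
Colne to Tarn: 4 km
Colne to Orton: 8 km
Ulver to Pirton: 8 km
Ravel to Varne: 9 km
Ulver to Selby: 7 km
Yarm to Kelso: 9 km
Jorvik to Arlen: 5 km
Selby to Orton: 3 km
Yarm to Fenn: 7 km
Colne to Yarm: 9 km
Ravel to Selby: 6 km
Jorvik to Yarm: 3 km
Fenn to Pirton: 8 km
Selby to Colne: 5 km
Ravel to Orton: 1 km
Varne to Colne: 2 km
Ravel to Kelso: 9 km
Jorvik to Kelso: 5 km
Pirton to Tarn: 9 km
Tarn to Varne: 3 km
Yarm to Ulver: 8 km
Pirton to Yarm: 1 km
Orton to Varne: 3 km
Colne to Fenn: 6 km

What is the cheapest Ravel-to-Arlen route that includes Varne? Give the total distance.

15 km

Shortest Ravel→Varne: Ravel → Orton → Varne = 4
Best Varne to Arlen: Varne → Colne → Jorvik → Arlen costing 11
Total via Varne: 4 + 11 = 15 km.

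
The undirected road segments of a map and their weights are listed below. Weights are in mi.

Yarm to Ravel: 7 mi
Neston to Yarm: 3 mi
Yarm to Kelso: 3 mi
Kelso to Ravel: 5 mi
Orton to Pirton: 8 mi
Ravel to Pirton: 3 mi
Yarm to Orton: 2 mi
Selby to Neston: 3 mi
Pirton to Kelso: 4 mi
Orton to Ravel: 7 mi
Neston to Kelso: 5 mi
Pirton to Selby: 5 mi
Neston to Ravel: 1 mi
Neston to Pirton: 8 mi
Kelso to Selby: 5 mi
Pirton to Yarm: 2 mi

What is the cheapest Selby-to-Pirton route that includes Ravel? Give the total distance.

Shortest Selby→Ravel: Selby–Neston–Ravel = 4
Best Ravel to Pirton: Ravel–Pirton costing 3
Total via Ravel: 4 + 3 = 7 mi.

7 mi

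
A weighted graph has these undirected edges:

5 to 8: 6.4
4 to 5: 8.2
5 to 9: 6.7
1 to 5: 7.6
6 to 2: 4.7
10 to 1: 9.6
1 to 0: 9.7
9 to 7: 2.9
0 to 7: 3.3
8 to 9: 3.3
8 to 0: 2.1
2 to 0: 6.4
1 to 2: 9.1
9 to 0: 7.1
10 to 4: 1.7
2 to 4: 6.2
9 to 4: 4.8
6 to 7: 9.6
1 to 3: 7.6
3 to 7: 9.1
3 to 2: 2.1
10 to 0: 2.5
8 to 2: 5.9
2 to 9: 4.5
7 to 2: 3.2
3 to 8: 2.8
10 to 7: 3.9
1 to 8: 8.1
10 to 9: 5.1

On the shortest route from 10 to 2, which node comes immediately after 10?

7

Enumerating some paths:
10–4–2: 1.7+6.2 = 7.9
10–7–2: 3.9+3.2 = 7.1
The minimum is 7.1 via 10–7–2.
So from 10 the first move is to 7.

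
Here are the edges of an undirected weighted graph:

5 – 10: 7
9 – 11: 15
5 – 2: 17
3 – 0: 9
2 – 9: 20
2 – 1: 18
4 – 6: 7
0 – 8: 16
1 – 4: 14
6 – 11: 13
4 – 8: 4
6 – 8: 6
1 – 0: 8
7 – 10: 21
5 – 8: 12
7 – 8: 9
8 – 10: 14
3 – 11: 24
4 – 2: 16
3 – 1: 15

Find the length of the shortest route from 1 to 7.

27

Shortest distances from 1:
1: 0
0: 8  (via 1)
4: 14  (via 1)
3: 15  (via 1)
2: 18  (via 1)
8: 18  (via 4)
6: 21  (via 4)
7: 27  (via 8)
Shortest route: 1–4–8–7 = 27.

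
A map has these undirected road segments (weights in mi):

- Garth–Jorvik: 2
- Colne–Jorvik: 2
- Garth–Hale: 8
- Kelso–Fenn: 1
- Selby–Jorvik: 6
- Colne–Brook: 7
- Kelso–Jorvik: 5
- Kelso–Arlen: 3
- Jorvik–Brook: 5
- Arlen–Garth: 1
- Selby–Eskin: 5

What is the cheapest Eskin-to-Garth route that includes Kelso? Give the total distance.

Best Eskin to Kelso: Eskin → Selby → Jorvik → Kelso costing 16
Best Kelso to Garth: Kelso → Arlen → Garth costing 4
Total via Kelso: 16 + 4 = 20 mi.

20 mi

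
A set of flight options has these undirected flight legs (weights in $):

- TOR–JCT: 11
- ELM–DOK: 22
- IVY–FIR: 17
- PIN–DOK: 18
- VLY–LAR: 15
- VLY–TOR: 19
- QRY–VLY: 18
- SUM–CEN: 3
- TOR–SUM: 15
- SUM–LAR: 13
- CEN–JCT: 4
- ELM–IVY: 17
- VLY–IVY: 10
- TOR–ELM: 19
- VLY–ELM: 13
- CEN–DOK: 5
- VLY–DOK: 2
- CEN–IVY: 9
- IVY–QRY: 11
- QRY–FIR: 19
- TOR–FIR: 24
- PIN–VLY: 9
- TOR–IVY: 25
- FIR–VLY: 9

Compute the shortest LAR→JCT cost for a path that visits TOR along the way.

Best LAR to TOR: LAR → SUM → TOR costing 28
Shortest TOR→JCT: TOR → JCT = 11
Total via TOR: 28 + 11 = $39.

$39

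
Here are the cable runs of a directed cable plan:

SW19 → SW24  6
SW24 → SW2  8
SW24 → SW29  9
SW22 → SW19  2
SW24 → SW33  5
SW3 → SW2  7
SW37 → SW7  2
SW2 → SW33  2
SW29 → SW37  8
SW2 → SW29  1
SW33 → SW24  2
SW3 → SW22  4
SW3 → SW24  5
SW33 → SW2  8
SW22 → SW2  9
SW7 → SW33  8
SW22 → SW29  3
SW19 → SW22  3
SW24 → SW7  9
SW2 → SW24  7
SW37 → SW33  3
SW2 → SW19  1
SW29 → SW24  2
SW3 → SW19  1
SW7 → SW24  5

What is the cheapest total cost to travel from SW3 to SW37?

15

Enumerating some paths:
SW3 → SW22 → SW29 → SW37: 4+3+8 = 15
SW3 → SW2 → SW29 → SW37: 7+1+8 = 16
SW3 → SW19 → SW22 → SW2 → SW29 → SW37: 1+3+9+1+8 = 22
SW3 → SW22 → SW2 → SW29 → SW37: 4+9+1+8 = 22
Cheapest is SW3 → SW22 → SW29 → SW37 at 15.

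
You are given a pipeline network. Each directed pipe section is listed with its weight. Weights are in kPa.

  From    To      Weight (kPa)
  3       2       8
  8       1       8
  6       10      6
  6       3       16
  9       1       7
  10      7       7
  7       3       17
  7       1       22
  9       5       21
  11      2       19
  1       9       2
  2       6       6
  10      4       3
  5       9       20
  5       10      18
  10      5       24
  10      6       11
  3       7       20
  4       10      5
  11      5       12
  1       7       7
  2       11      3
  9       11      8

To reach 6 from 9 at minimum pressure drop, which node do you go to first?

Compare a few routes:
9–1–7–3–2–6: 7+7+17+8+6 = 45
9–11–2–6: 8+19+6 = 33
Cheapest is 9–11–2–6 at 33 kPa.
So from 9 the first move is to 11.

11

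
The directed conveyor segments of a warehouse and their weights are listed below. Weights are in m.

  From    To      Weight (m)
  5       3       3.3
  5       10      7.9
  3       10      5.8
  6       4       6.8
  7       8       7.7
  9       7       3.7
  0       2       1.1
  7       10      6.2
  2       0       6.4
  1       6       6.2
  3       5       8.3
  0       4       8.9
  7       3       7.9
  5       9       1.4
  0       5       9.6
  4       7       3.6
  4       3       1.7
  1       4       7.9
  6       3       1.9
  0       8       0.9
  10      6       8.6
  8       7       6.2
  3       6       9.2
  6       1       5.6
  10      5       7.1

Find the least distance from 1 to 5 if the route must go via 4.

Best 1 to 4: 1–4 costing 7.9
Best 4 to 5: 4–3–5 costing 10
Total via 4: 7.9 + 10 = 17.9 m.

17.9 m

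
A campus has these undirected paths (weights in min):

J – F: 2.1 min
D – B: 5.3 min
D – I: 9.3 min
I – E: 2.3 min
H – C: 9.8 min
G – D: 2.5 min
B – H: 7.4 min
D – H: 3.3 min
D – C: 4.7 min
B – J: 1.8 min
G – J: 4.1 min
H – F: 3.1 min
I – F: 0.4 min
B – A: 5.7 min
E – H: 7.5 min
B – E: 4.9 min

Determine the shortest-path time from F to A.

Running Dijkstra from F:
F: 0
I: 0.4  (via F)
J: 2.1  (via F)
E: 2.7  (via I)
H: 3.1  (via F)
B: 3.9  (via J)
G: 6.2  (via J)
D: 6.4  (via H)
A: 9.6  (via B)
Shortest route: F → J → B → A = 9.6 min.

9.6 min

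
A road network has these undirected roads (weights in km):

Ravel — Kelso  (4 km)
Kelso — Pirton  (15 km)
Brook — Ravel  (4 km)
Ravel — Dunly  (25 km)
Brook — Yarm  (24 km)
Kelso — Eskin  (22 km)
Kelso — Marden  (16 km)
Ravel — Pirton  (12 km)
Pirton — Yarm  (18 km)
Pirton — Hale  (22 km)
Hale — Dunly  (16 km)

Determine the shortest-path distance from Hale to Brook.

38 km

Compare a few routes:
Hale–Pirton–Ravel–Brook: 22+12+4 = 38
Hale–Dunly–Ravel–Brook: 16+25+4 = 45
The minimum is 38 km via Hale–Pirton–Ravel–Brook.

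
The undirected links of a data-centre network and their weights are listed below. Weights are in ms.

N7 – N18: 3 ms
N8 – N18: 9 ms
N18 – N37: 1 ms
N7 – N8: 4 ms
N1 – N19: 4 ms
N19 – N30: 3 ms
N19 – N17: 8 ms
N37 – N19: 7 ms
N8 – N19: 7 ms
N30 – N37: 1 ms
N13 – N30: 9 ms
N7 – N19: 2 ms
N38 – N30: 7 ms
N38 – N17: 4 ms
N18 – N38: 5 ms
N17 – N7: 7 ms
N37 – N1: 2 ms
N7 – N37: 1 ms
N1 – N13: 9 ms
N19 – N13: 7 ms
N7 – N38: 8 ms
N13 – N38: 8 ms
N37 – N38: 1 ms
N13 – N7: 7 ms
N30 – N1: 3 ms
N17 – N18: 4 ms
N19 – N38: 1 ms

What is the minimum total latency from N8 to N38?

Enumerating some paths:
N8 → N7 → N19 → N38: 4+2+1 = 7
N8 → N7 → N37 → N38: 4+1+1 = 6
Cheapest is N8 → N7 → N37 → N38 at 6 ms.

6 ms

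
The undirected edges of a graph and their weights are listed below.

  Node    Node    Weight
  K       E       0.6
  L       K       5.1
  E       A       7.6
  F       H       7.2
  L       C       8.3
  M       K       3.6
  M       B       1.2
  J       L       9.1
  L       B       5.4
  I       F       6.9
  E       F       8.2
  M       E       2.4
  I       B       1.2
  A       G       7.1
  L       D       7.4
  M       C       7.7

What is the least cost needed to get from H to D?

28.1

Settle nodes by increasing distance from H:
H: 0
F: 7.2  (via H)
I: 14.1  (via F)
B: 15.3  (via I)
E: 15.4  (via F)
K: 16  (via E)
M: 16.5  (via B)
L: 20.7  (via B)
A: 23  (via E)
C: 24.2  (via M)
D: 28.1  (via L)
Shortest route: H → F → I → B → L → D = 28.1.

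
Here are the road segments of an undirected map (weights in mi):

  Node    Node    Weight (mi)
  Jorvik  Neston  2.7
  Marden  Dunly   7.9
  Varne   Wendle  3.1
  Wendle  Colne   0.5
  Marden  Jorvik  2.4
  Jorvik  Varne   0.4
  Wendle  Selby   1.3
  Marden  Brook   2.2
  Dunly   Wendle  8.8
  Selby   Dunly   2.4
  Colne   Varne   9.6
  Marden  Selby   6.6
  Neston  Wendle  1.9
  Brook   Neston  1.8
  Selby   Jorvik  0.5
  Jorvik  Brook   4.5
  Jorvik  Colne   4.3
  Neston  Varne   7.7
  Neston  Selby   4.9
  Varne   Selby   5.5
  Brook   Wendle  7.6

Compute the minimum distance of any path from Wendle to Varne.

2.2 mi

Shortest distances from Wendle:
Wendle: 0
Colne: 0.5  (via Wendle)
Selby: 1.3  (via Wendle)
Jorvik: 1.8  (via Selby)
Neston: 1.9  (via Wendle)
Varne: 2.2  (via Jorvik)
Shortest route: Wendle–Selby–Jorvik–Varne = 2.2 mi.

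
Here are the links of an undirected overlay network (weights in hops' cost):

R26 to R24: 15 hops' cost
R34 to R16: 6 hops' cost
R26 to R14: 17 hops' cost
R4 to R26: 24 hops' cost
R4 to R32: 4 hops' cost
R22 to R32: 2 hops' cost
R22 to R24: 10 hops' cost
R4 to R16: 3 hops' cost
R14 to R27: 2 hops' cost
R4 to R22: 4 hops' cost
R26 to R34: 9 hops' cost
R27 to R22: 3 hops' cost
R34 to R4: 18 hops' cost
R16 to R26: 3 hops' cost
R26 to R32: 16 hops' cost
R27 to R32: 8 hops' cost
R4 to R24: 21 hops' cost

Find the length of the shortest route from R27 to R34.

Settle nodes by increasing distance from R27:
R27: 0
R14: 2  (via R27)
R22: 3  (via R27)
R32: 5  (via R22)
R4: 7  (via R22)
R16: 10  (via R4)
R24: 13  (via R22)
R26: 13  (via R16)
R34: 16  (via R16)
Shortest route: R27–R22–R4–R16–R34 = 16 hops' cost.

16 hops' cost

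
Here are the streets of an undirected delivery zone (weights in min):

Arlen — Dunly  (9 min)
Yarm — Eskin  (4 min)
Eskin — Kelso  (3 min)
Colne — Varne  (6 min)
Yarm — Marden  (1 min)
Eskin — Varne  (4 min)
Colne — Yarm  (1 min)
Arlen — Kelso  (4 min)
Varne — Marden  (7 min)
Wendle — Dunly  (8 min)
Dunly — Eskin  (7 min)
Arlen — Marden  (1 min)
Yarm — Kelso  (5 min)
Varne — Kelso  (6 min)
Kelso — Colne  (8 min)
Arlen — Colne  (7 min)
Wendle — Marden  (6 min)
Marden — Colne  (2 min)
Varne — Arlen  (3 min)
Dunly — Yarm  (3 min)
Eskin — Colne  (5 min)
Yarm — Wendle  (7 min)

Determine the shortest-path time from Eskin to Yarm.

4 min

Candidate routes:
Eskin–Kelso–Yarm: 3+5 = 8
Eskin–Colne–Marden–Yarm: 5+2+1 = 8
Eskin–Colne–Yarm: 5+1 = 6
Eskin–Yarm: 4 = 4
Cheapest is Eskin–Yarm at 4 min.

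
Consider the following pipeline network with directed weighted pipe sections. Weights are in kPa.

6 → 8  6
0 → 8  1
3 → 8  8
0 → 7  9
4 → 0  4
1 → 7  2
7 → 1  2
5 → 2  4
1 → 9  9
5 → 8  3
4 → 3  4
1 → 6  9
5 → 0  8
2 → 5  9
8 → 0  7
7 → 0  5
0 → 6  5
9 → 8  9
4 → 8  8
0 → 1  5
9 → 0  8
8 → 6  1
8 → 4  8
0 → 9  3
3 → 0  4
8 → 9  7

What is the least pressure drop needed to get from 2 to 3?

Enumerating some paths:
2–5–0–8–4–3: 9+8+1+8+4 = 30
2–5–8–4–3: 9+3+8+4 = 24
2–5–0–6–8–4–3: 9+8+5+6+8+4 = 40
Cheapest is 2–5–8–4–3 at 24 kPa.

24 kPa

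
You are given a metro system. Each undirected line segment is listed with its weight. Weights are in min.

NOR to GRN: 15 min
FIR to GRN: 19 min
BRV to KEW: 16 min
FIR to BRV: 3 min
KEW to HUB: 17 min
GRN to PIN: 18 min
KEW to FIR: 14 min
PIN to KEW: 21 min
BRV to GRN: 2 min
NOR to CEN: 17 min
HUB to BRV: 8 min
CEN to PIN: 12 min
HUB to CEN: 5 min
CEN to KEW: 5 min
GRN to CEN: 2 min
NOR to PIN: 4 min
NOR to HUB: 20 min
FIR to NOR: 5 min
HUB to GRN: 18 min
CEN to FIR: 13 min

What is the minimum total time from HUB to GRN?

Shortest distances from HUB:
HUB: 0
CEN: 5  (via HUB)
GRN: 7  (via CEN)
Shortest route: HUB → CEN → GRN = 7 min.

7 min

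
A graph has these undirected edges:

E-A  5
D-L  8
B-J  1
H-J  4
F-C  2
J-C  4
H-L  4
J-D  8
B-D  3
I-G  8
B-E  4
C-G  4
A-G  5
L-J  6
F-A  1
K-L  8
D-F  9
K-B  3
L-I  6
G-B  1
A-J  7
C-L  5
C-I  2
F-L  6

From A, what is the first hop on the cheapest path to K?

Candidate routes:
A - F - C - J - B - K: 1+2+4+1+3 = 11
A - J - B - K: 7+1+3 = 11
A - G - B - K: 5+1+3 = 9
A - F - C - G - B - K: 1+2+4+1+3 = 11
Cheapest is A - G - B - K at 9.
So from A the first move is to G.

G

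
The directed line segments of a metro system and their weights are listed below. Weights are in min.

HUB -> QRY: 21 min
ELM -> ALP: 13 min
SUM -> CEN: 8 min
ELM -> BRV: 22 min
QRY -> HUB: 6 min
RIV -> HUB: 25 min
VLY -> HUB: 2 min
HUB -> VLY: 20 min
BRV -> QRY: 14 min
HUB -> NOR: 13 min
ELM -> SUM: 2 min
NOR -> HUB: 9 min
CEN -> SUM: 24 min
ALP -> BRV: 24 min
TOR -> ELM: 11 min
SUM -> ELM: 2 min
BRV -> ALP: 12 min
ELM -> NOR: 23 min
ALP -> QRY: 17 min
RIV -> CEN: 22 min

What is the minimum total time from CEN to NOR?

Enumerating some paths:
CEN - SUM - ELM - ALP - QRY - HUB - NOR: 24+2+13+17+6+13 = 75
CEN - SUM - ELM - BRV - QRY - HUB - NOR: 24+2+22+14+6+13 = 81
CEN - SUM - ELM - BRV - ALP - QRY - HUB - NOR: 24+2+22+12+17+6+13 = 96
CEN - SUM - ELM - NOR: 24+2+23 = 49
The minimum is 49 min via CEN - SUM - ELM - NOR.

49 min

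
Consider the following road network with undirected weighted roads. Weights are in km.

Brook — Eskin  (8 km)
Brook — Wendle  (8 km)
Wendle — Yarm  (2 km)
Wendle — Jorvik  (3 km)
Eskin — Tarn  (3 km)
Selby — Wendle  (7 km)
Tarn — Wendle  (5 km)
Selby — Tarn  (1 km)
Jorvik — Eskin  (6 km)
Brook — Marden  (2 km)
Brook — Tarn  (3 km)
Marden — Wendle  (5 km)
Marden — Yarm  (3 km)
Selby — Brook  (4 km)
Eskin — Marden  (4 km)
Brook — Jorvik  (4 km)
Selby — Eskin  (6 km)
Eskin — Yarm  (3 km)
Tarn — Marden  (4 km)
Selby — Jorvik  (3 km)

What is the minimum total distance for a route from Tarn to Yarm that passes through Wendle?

7 km

Shortest Tarn→Wendle: Tarn → Wendle = 5
Best Wendle to Yarm: Wendle → Yarm costing 2
Total via Wendle: 5 + 2 = 7 km.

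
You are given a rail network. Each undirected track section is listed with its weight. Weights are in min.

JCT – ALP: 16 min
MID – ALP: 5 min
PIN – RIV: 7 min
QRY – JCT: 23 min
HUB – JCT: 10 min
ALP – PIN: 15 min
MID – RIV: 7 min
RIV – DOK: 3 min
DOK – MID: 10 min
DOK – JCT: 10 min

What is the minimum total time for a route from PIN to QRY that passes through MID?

Best PIN to MID: PIN–RIV–MID costing 14
Best MID to QRY: MID–DOK–JCT–QRY costing 43
Total via MID: 14 + 43 = 57 min.

57 min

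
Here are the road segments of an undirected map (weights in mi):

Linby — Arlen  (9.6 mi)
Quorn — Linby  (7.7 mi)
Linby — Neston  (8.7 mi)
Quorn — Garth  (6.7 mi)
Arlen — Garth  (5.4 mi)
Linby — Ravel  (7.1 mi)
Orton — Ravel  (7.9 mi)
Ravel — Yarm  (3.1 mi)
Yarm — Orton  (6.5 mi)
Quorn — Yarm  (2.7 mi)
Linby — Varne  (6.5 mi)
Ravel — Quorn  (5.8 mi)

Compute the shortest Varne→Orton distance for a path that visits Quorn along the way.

23.4 mi

Best Varne to Quorn: Varne → Linby → Quorn costing 14.2
Best Quorn to Orton: Quorn → Yarm → Orton costing 9.2
Total via Quorn: 14.2 + 9.2 = 23.4 mi.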